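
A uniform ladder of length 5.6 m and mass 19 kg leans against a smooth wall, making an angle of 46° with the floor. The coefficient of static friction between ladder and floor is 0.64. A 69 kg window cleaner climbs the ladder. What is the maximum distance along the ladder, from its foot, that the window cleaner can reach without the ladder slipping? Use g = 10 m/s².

d ≈ 3.96 m

About the foot of the ladder:
Ladder weight 19×10 = 190 N acts at 2.8 m along the ladder; its horizontal arm is 2.8·cos46° = 1.945 m → τ = 369.6 N·m clockwise.
Window cleaner weight 69×10 = 690 N at distance d → arm d·cos46° → τ = 690·d·0.6947 clockwise.
Wall normal N at the top has arm L sinθ = 4.028 m counterclockwise, so Στ = 0 gives N·4.028 = 369.6 + 479.3·d.
ΣFy = 0 ⇒ N_floor = 880 N, so the maximum friction is μ_s·N_floor = 0.64×880 = 563.2 N. ΣFx = 0 ⇒ N_wall = f, so at the slipping point N = 563.2 N.
Substituting: 563.2×4.028 = 369.6 + 479.3·d ⇒ d = (2269 − 369.6) / 479.3 = 3.96 m.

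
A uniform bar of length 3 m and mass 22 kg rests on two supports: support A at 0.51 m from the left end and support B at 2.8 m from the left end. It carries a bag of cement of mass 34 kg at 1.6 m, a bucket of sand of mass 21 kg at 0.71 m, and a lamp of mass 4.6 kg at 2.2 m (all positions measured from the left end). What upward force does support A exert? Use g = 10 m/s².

Taking torques about support B:
Beam weight: 22 × 10 = 220 N down at 1.5 m → arm 1.3 m, τ = 220 × 1.3 = 286 N·m counterclockwise.
Bag of cement: 34 × 10 = 340 N down at 1.6 m → arm 1.2 m, τ = 340 × 1.2 = 408 N·m counterclockwise.
Bucket of sand: 21 × 10 = 210 N down at 0.71 m → arm 2.09 m, τ = 210 × 2.09 = 438.9 N·m counterclockwise.
Lamp: 4.6 × 10 = 46 N down at 2.2 m → arm 0.6 m, τ = 46 × 0.6 = 27.6 N·m counterclockwise.
Net load moment about support B = 1160 N·m counterclockwise.
Reaction R at support A is upward at 0.51 m, arm 2.29 m → moment R × 2.29 clockwise.
For rotational equilibrium, R × 2.29 = 1160, so R = 507 N.

R_A ≈ 507 N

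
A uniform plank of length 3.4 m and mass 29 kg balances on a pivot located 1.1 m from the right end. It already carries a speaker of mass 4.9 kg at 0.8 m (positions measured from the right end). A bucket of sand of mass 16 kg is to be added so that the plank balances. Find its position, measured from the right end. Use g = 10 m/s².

Choose the pivot (at 1.1 m from the right end) as the axis so the support reaction has zero arm there.
Beam weight: 29 × 10 = 290 N down at 1.7 m → arm 0.6 m, τ = 290 × 0.6 = 174 N·m counterclockwise.
Speaker: 4.9 × 10 = 49 N down at 0.8 m → arm 0.3 m, τ = 49 × 0.3 = 14.7 N·m clockwise.
Net moment of existing loads = 159.3 N·m counterclockwise.
The bucket of sand weighs 16 × 10 = 160 N and must supply an equal clockwise moment, so its lever arm about the pivot is 159.3 / 160 = 0.996 m.
That puts it at 1.1 − 0.996 = 0.104 m from the right end.

x ≈ 0.104 m from the right end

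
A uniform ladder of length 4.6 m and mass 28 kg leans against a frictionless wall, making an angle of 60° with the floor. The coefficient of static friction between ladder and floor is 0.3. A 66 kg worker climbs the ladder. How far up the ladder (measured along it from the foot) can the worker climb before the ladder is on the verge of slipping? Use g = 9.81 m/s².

d ≈ 2.43 m

About the foot of the ladder:
Ladder weight 28×9.81 = 274.7 N acts at 2.3 m along the ladder; its horizontal arm is 2.3·cos60° = 1.15 m → τ = 315.9 N·m clockwise.
Worker weight 66×9.81 = 647.5 N at distance d → arm d·cos60° → τ = 647.5·d·0.5 clockwise.
Wall normal N at the top has arm L sinθ = 3.984 m counterclockwise, so Στ = 0 gives N·3.984 = 315.9 + 323.8·d.
ΣFy = 0 ⇒ N_floor = 922.2 N, so the maximum friction is μ_s·N_floor = 0.3×922.2 = 276.7 N. ΣFx = 0 ⇒ N_wall = f, so at the slipping point N = 276.7 N.
Substituting: 276.7×3.984 = 315.9 + 323.8·d ⇒ d = (1102 − 315.9) / 323.8 = 2.43 m.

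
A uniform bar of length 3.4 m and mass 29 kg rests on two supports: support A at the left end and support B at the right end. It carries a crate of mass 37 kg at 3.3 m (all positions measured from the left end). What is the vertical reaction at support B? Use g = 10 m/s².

R_B ≈ 504 N

Choose support A as the axis so its reaction then has zero moment arm.
Beam weight: 29 × 10 = 290 N down at 1.7 m → arm 1.7 m, τ = 290 × 1.7 = 493 N·m clockwise.
Crate: 37 × 10 = 370 N down at 3.3 m → arm 3.3 m, τ = 370 × 3.3 = 1221 N·m clockwise.
Net load moment about support A = 1714 N·m clockwise.
Reaction R at support B is upward at 3.4 m, arm 3.4 m → moment R × 3.4 counterclockwise.
Setting net torque to zero: R × 3.4 = 1714 → R = 504 N.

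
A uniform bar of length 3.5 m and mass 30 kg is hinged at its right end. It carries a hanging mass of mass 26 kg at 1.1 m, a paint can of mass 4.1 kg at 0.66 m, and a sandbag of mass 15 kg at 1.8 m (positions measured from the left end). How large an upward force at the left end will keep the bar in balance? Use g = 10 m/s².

F ≈ 434 N

Sum moments about the right end (the unknown pivot reaction has zero arm there).
Beam weight: 30 × 10 = 300 N down at 1.75 m → arm 1.75 m, τ = 300 × 1.75 = 525 N·m counterclockwise.
Hanging mass: 26 × 10 = 260 N down at 1.1 m → arm 2.4 m, τ = 260 × 2.4 = 624 N·m counterclockwise.
Paint can: 4.1 × 10 = 41 N down at 0.66 m → arm 2.84 m, τ = 41 × 2.84 = 116.4 N·m counterclockwise.
Sandbag: 15 × 10 = 150 N down at 1.8 m → arm 1.7 m, τ = 150 × 1.7 = 255 N·m counterclockwise.
Net moment of the loads = 1520 N·m counterclockwise.
The upward force F acts at the left end, arm 3.5 m, giving F × 3.5 clockwise.
For rotational equilibrium, F × 3.5 = 1520, so F = 1520 / 3.5 = 434 N.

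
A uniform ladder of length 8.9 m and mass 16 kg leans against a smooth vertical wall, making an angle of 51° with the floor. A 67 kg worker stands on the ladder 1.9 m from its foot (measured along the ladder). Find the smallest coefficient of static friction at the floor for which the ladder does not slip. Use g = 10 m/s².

μ_min ≈ 0.218

Take moments about the foot of the ladder.
Ladder weight 16×10 = 160 N acts at 4.45 m along the ladder; its horizontal arm is 4.45·cos51° = 2.8 m → τ = 448 N·m clockwise.
Worker: 67×10 = 670 N at 1.9 m → arm 1.196 m → τ = 801.3 N·m clockwise.
Wall normal N acts horizontally at the top; its moment arm is the height L sinθ = 8.9·sin51° = 6.917 m, counterclockwise.
Στ = 0 ⇒ N × 6.917 = 1249 ⇒ N = 180.6 N.
ΣFx = 0 ⇒ f = N_wall = 180.6 N. ΣFy = 0 ⇒ N_floor = 830 N.
μ_min = f / N_floor = 180.6 / 830 = 0.218.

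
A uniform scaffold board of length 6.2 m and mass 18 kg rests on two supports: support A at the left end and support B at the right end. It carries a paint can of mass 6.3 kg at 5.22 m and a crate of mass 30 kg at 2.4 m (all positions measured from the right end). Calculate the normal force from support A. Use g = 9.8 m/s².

Take moments about support B.
Beam weight: 18 × 9.8 = 176.4 N down at 3.1 m → arm 3.1 m, τ = 176.4 × 3.1 = 546.8 N·m counterclockwise.
Paint can: 6.3 × 9.8 = 61.74 N down at 5.22 m → arm 5.22 m, τ = 61.74 × 5.22 = 322.3 N·m counterclockwise.
Crate: 30 × 9.8 = 294 N down at 2.4 m → arm 2.4 m, τ = 294 × 2.4 = 705.6 N·m counterclockwise.
Net load moment about support B = 1575 N·m counterclockwise.
Reaction R at support A is upward at 6.2 m, arm 6.2 m → moment R × 6.2 clockwise.
Balancing moments: R × 6.2 = 1575, giving R = 254 N.

R_A ≈ 254 N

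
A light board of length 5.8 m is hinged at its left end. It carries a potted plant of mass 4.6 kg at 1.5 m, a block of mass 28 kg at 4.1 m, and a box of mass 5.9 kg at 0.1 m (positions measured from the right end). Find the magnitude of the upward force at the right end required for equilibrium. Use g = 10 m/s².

F ≈ 174 N

Take moments about the left end.
Potted plant: 4.6 × 10 = 46 N down at 1.5 m → arm 4.3 m, τ = 46 × 4.3 = 197.8 N·m clockwise.
Block: 28 × 10 = 280 N down at 4.1 m → arm 1.7 m, τ = 280 × 1.7 = 476 N·m clockwise.
Box: 5.9 × 10 = 59 N down at 0.1 m → arm 5.7 m, τ = 59 × 5.7 = 336.3 N·m clockwise.
Net moment of the loads = 1010 N·m clockwise.
The upward force F acts at the right end, arm 5.8 m, giving F × 5.8 counterclockwise.
Setting net torque to zero: F × 5.8 = 1010 → F = 1010 / 5.8 = 174 N.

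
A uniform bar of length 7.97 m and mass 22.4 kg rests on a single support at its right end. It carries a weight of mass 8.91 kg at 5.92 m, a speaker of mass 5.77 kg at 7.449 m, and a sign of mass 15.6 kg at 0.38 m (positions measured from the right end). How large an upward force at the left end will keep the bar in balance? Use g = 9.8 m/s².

F ≈ 235 N

Sum moments about the right end (the unknown pivot reaction has zero arm there).
Beam weight: 22.4 × 9.8 = 219.5 N down at 3.985 m → arm 3.985 m, τ = 219.5 × 3.985 = 874.7 N·m counterclockwise.
Weight: 8.91 × 9.8 = 87.32 N down at 5.92 m → arm 5.92 m, τ = 87.32 × 5.92 = 516.9 N·m counterclockwise.
Speaker: 5.77 × 9.8 = 56.55 N down at 7.449 m → arm 7.449 m, τ = 56.55 × 7.449 = 421.2 N·m counterclockwise.
Sign: 15.6 × 9.8 = 152.9 N down at 0.38 m → arm 0.38 m, τ = 152.9 × 0.38 = 58.1 N·m counterclockwise.
Net moment of the loads = 1871 N·m counterclockwise.
The upward force F acts at the left end, arm 7.97 m, giving F × 7.97 clockwise.
Balancing moments: F × 7.97 = 1871, giving F = 1871 / 7.97 = 235 N.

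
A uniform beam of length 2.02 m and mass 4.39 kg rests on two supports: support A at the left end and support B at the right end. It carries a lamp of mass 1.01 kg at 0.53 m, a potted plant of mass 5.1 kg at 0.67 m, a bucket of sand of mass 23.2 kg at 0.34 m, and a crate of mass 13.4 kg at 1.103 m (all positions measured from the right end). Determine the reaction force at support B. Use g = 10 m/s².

Sum moments about support A (its reaction then has zero moment arm).
Beam weight: 4.39 × 10 = 43.9 N down at 1.01 m → arm 1.01 m, τ = 43.9 × 1.01 = 44.34 N·m clockwise.
Lamp: 1.01 × 10 = 10.1 N down at 0.53 m → arm 1.49 m, τ = 10.1 × 1.49 = 15.05 N·m clockwise.
Potted plant: 5.1 × 10 = 51 N down at 0.67 m → arm 1.35 m, τ = 51 × 1.35 = 68.85 N·m clockwise.
Bucket of sand: 23.2 × 10 = 232 N down at 0.34 m → arm 1.68 m, τ = 232 × 1.68 = 389.8 N·m clockwise.
Crate: 13.4 × 10 = 134 N down at 1.103 m → arm 0.917 m, τ = 134 × 0.917 = 122.9 N·m clockwise.
Net load moment about support A = 640.9 N·m clockwise.
Reaction R at support B is upward at 0 m, arm 2.02 m → moment R × 2.02 counterclockwise.
Στ = 0 ⇒ R × 2.02 = 640.9 ⇒ R = 317 N.

R_B ≈ 317 N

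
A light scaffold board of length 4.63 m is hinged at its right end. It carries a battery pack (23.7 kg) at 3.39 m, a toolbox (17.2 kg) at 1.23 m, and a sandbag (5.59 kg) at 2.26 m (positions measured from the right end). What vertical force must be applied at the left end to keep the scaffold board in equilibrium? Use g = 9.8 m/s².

Take moments about the right end.
Battery pack: 23.7 × 9.8 = 232.3 N down at 3.39 m → arm 3.39 m, τ = 232.3 × 3.39 = 787.5 N·m counterclockwise.
Toolbox: 17.2 × 9.8 = 168.6 N down at 1.23 m → arm 1.23 m, τ = 168.6 × 1.23 = 207.4 N·m counterclockwise.
Sandbag: 5.59 × 9.8 = 54.78 N down at 2.26 m → arm 2.26 m, τ = 54.78 × 2.26 = 123.8 N·m counterclockwise.
Net moment of the loads = 1119 N·m counterclockwise.
The upward force F acts at the left end, arm 4.63 m, giving F × 4.63 clockwise.
Setting net torque to zero: F × 4.63 = 1119 → F = 1119 / 4.63 = 242 N.

F ≈ 242 N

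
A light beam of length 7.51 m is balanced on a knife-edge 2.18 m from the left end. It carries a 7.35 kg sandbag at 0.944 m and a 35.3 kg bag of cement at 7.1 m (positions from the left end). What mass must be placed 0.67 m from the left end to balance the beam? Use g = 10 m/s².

Taking torques about the knife-edge (at 2.18 m from the left end):
Sandbag: 7.35 × 10 = 73.5 N down at 0.944 m → arm 1.236 m, τ = 73.5 × 1.236 = 90.85 N·m counterclockwise.
Bag of cement: 35.3 × 10 = 353 N down at 7.1 m → arm 4.92 m, τ = 353 × 4.92 = 1737 N·m clockwise.
Net moment of known loads = 1646 N·m clockwise.
An unknown mass m at 0.67 m has arm 1.51 m; its moment is m·g·1.51 counterclockwise.
Setting net torque to zero: m × 10 × 1.51 = 1646 → m = 1646 / (10 × 1.51) = 109 kg.

m ≈ 109 kg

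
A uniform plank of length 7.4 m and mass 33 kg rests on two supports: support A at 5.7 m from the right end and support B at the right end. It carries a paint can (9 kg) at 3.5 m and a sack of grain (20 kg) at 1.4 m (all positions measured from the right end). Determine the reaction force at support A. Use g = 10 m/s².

Take moments about support B.
Beam weight: 33 × 10 = 330 N down at 3.7 m → arm 3.7 m, τ = 330 × 3.7 = 1221 N·m counterclockwise.
Paint can: 9 × 10 = 90 N down at 3.5 m → arm 3.5 m, τ = 90 × 3.5 = 315 N·m counterclockwise.
Sack of grain: 20 × 10 = 200 N down at 1.4 m → arm 1.4 m, τ = 200 × 1.4 = 280 N·m counterclockwise.
Net load moment about support B = 1816 N·m counterclockwise.
Reaction R at support A is upward at 5.7 m, arm 5.7 m → moment R × 5.7 clockwise.
Balancing moments: R × 5.7 = 1816, giving R = 319 N.

R_A ≈ 319 N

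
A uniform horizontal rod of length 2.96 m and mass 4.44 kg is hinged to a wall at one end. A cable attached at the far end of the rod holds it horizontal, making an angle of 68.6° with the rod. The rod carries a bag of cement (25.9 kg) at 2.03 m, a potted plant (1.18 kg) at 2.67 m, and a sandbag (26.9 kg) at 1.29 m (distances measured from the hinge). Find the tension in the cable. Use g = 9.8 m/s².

Take moments about the hinge.
Beam weight: 4.44 × 9.8 = 43.51 N down at 1.48 m → arm 1.48 m, τ = 43.51 × 1.48 = 64.39 N·m clockwise.
Bag of cement: 25.9 × 9.8 = 253.8 N down at 2.03 m → arm 2.03 m, τ = 253.8 × 2.03 = 515.2 N·m clockwise.
Potted plant: 1.18 × 9.8 = 11.56 N down at 2.67 m → arm 2.67 m, τ = 11.56 × 2.67 = 30.87 N·m clockwise.
Sandbag: 26.9 × 9.8 = 263.6 N down at 1.29 m → arm 1.29 m, τ = 263.6 × 1.29 = 340 N·m clockwise.
Total clockwise load moment = 950.5 N·m.
The cable tension T acts at 2.96 m; only its component perpendicular to the rod, T sinθ, produces torque. sin 68.6° = 0.9311.
Balancing moments: T × 2.96 × 0.9311 = 950.5, giving T = 950.5 / 2.756 = 345 N.

T ≈ 345 N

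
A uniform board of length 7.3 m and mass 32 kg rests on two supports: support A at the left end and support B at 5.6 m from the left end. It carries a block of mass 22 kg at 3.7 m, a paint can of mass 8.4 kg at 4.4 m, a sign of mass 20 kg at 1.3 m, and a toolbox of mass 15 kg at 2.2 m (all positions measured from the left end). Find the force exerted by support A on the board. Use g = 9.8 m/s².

Taking torques about support B:
Beam weight: 32 × 9.8 = 313.6 N down at 3.65 m → arm 1.95 m, τ = 313.6 × 1.95 = 611.5 N·m counterclockwise.
Block: 22 × 9.8 = 215.6 N down at 3.7 m → arm 1.9 m, τ = 215.6 × 1.9 = 409.6 N·m counterclockwise.
Paint can: 8.4 × 9.8 = 82.32 N down at 4.4 m → arm 1.2 m, τ = 82.32 × 1.2 = 98.78 N·m counterclockwise.
Sign: 20 × 9.8 = 196 N down at 1.3 m → arm 4.3 m, τ = 196 × 4.3 = 842.8 N·m counterclockwise.
Toolbox: 15 × 9.8 = 147 N down at 2.2 m → arm 3.4 m, τ = 147 × 3.4 = 499.8 N·m counterclockwise.
Net load moment about support B = 2462 N·m counterclockwise.
Reaction R at support A is upward at 0 m, arm 5.6 m → moment R × 5.6 clockwise.
Στ = 0 ⇒ R × 5.6 = 2462 ⇒ R = 440 N.

R_A ≈ 440 N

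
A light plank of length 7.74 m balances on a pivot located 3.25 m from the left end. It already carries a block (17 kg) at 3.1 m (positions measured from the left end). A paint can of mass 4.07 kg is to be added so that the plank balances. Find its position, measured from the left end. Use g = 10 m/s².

x ≈ 3.88 m from the left end

Take moments about the pivot (at 3.25 m from the left end).
Block: 17 × 10 = 170 N down at 3.1 m → arm 0.15 m, τ = 170 × 0.15 = 25.5 N·m counterclockwise.
Net moment of existing loads = 25.5 N·m counterclockwise.
The paint can weighs 4.07 × 10 = 40.7 N and must supply an equal clockwise moment, so its lever arm about the pivot is 25.5 / 40.7 = 0.627 m.
That puts it at 3.25 + 0.627 = 3.88 m from the left end.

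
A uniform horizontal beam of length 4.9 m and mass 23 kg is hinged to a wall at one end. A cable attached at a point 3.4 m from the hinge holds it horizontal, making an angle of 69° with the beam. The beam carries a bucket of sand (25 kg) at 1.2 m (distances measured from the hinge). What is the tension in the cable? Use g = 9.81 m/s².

T ≈ 267 N

Choose the hinge as the axis so the unknown hinge reaction has zero arm there.
Beam weight: 23 × 9.81 = 225.6 N down at 2.45 m → arm 2.45 m, τ = 225.6 × 2.45 = 552.7 N·m clockwise.
Bucket of sand: 25 × 9.81 = 245.2 N down at 1.2 m → arm 1.2 m, τ = 245.2 × 1.2 = 294.2 N·m clockwise.
Total clockwise load moment = 846.9 N·m.
The cable tension T acts at 3.4 m; only its component perpendicular to the beam, T sinθ, produces torque. sin 69° = 0.9336.
Balancing moments: T × 3.4 × 0.9336 = 846.9, giving T = 846.9 / 3.174 = 267 N.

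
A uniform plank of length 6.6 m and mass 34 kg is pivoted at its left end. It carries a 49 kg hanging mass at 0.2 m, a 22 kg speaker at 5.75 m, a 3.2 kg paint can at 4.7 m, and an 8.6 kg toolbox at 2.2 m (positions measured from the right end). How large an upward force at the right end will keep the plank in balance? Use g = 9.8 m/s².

Take moments about the left end.
Beam weight: 34 × 9.8 = 333.2 N down at 3.3 m → arm 3.3 m, τ = 333.2 × 3.3 = 1100 N·m clockwise.
Hanging mass: 49 × 9.8 = 480.2 N down at 0.2 m → arm 6.4 m, τ = 480.2 × 6.4 = 3073 N·m clockwise.
Speaker: 22 × 9.8 = 215.6 N down at 5.75 m → arm 0.85 m, τ = 215.6 × 0.85 = 183.3 N·m clockwise.
Paint can: 3.2 × 9.8 = 31.36 N down at 4.7 m → arm 1.9 m, τ = 31.36 × 1.9 = 59.58 N·m clockwise.
Toolbox: 8.6 × 9.8 = 84.28 N down at 2.2 m → arm 4.4 m, τ = 84.28 × 4.4 = 370.8 N·m clockwise.
Net moment of the loads = 4787 N·m clockwise.
The upward force F acts at the right end, arm 6.6 m, giving F × 6.6 counterclockwise.
Στ = 0 ⇒ F × 6.6 = 4787 ⇒ F = 4787 / 6.6 = 725 N.

F ≈ 725 N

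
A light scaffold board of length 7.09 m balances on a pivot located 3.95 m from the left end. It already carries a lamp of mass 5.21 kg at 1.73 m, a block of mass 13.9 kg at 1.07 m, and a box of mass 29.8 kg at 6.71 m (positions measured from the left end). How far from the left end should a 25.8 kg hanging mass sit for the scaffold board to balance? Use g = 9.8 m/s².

x ≈ 2.76 m from the left end

Sum moments about the pivot (at 3.95 m from the left end) (the support reaction has zero arm there).
Lamp: 5.21 × 9.8 = 51.06 N down at 1.73 m → arm 2.22 m, τ = 51.06 × 2.22 = 113.4 N·m counterclockwise.
Block: 13.9 × 9.8 = 136.2 N down at 1.07 m → arm 2.88 m, τ = 136.2 × 2.88 = 392.3 N·m counterclockwise.
Box: 29.8 × 9.8 = 292 N down at 6.71 m → arm 2.76 m, τ = 292 × 2.76 = 805.9 N·m clockwise.
Net moment of existing loads = 300.2 N·m clockwise.
The hanging mass weighs 25.8 × 9.8 = 252.8 N and must supply an equal counterclockwise moment, so its lever arm about the pivot is 300.2 / 252.8 = 1.19 m.
That puts it at 3.95 − 1.19 = 2.76 m from the left end.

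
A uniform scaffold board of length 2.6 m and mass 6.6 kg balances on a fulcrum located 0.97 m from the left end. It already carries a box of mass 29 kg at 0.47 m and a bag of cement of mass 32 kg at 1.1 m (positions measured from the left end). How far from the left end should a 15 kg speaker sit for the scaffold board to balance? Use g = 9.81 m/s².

x ≈ 1.51 m from the left end

About the fulcrum (at 0.97 m from the left end):
Beam weight: 6.6 × 9.81 = 64.75 N down at 1.3 m → arm 0.33 m, τ = 64.75 × 0.33 = 21.37 N·m clockwise.
Box: 29 × 9.81 = 284.5 N down at 0.47 m → arm 0.5 m, τ = 284.5 × 0.5 = 142.2 N·m counterclockwise.
Bag of cement: 32 × 9.81 = 313.9 N down at 1.1 m → arm 0.13 m, τ = 313.9 × 0.13 = 40.81 N·m clockwise.
Net moment of existing loads = 80.02 N·m counterclockwise.
The speaker weighs 15 × 9.81 = 147.2 N and must supply an equal clockwise moment, so its lever arm about the fulcrum is 80.02 / 147.2 = 0.544 m.
That puts it at 0.97 + 0.544 = 1.51 m from the left end.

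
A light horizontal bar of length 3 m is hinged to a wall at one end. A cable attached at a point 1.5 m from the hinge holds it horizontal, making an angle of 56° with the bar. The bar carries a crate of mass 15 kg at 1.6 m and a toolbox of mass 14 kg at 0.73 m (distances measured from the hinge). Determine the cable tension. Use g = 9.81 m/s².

T ≈ 270 N

About the hinge:
Crate: 15 × 9.81 = 147.2 N down at 1.6 m → arm 1.6 m, τ = 147.2 × 1.6 = 235.5 N·m clockwise.
Toolbox: 14 × 9.81 = 137.3 N down at 0.73 m → arm 0.73 m, τ = 137.3 × 0.73 = 100.2 N·m clockwise.
Total clockwise load moment = 335.7 N·m.
The cable tension T acts at 1.5 m; only its component perpendicular to the bar, T sinθ, produces torque. sin 56° = 0.829.
Balancing moments: T × 1.5 × 0.829 = 335.7, giving T = 335.7 / 1.244 = 270 N.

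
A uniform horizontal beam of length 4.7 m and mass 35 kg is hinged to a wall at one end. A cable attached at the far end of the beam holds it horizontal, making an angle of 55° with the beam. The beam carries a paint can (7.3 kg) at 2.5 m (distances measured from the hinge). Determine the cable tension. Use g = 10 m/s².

T ≈ 261 N

Take moments about the hinge.
Beam weight: 35 × 10 = 350 N down at 2.35 m → arm 2.35 m, τ = 350 × 2.35 = 822.5 N·m clockwise.
Paint can: 7.3 × 10 = 73 N down at 2.5 m → arm 2.5 m, τ = 73 × 2.5 = 182.5 N·m clockwise.
Total clockwise load moment = 1005 N·m.
The cable tension T acts at 4.7 m; only its component perpendicular to the beam, T sinθ, produces torque. sin 55° = 0.8192.
Στ = 0 ⇒ T × 4.7 × 0.8192 = 1005 ⇒ T = 1005 / 3.85 = 261 N.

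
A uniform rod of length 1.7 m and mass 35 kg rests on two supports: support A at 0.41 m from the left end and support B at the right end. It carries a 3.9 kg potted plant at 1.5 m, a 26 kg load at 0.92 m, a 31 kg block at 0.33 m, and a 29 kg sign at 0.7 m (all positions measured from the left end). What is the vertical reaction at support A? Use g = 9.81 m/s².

R_A ≈ 930 N

Taking torques about support B:
Beam weight: 35 × 9.81 = 343.4 N down at 0.85 m → arm 0.85 m, τ = 343.4 × 0.85 = 291.9 N·m counterclockwise.
Potted plant: 3.9 × 9.81 = 38.26 N down at 1.5 m → arm 0.2 m, τ = 38.26 × 0.2 = 7.652 N·m counterclockwise.
Load: 26 × 9.81 = 255.1 N down at 0.92 m → arm 0.78 m, τ = 255.1 × 0.78 = 199 N·m counterclockwise.
Block: 31 × 9.81 = 304.1 N down at 0.33 m → arm 1.37 m, τ = 304.1 × 1.37 = 416.6 N·m counterclockwise.
Sign: 29 × 9.81 = 284.5 N down at 0.7 m → arm 1 m, τ = 284.5 × 1 = 284.5 N·m counterclockwise.
Net load moment about support B = 1200 N·m counterclockwise.
Reaction R at support A is upward at 0.41 m, arm 1.29 m → moment R × 1.29 clockwise.
Setting net torque to zero: R × 1.29 = 1200 → R = 930 N.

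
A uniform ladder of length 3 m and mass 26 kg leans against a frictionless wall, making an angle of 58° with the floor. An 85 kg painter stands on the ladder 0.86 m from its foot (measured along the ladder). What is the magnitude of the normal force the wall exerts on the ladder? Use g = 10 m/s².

N_wall ≈ 233 N

Taking torques about the foot of the ladder:
Ladder weight 26×10 = 260 N acts at 1.5 m along the ladder; its horizontal arm is 1.5·cos58° = 0.7949 m → τ = 206.7 N·m clockwise.
Painter: 85×10 = 850 N at 0.86 m → arm 0.4557 m → τ = 387.3 N·m clockwise.
Wall normal N acts horizontally at the top; its moment arm is the height L sinθ = 3·sin58° = 2.544 m, counterclockwise.
Balancing moments: N × 2.544 = 594, giving N = 233 N.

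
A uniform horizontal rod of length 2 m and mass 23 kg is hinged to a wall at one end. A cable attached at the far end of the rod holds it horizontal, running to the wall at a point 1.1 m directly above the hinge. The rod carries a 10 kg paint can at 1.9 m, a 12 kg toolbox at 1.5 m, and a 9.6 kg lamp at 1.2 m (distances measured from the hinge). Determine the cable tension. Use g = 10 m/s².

Sum moments about the hinge (the unknown hinge reaction has zero arm there).
Beam weight: 23 × 10 = 230 N down at 1 m → arm 1 m, τ = 230 × 1 = 230 N·m clockwise.
Paint can: 10 × 10 = 100 N down at 1.9 m → arm 1.9 m, τ = 100 × 1.9 = 190 N·m clockwise.
Toolbox: 12 × 10 = 120 N down at 1.5 m → arm 1.5 m, τ = 120 × 1.5 = 180 N·m clockwise.
Lamp: 9.6 × 10 = 96 N down at 1.2 m → arm 1.2 m, τ = 96 × 1.2 = 115.2 N·m clockwise.
Total clockwise load moment = 715.2 N·m.
The cable tension T acts at 2 m; only its component perpendicular to the rod, T sinθ, produces torque. sinθ = h/√(h²+d²) = 1.1/√(1.1²+2²) = 0.4819.
Setting net torque to zero: T × 2 × 0.4819 = 715.2 → T = 715.2 / 0.9638 = 742 N.

T ≈ 742 N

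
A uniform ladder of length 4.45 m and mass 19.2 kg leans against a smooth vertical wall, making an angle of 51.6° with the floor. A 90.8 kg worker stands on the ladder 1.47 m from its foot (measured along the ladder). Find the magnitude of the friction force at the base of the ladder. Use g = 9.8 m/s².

About the foot of the ladder:
Ladder weight 19.2×9.8 = 188.2 N acts at 2.225 m along the ladder; its horizontal arm is 2.225·cos51.6° = 1.382 m → τ = 260.1 N·m clockwise.
Worker: 90.8×9.8 = 889.8 N at 1.47 m → arm 0.9131 m → τ = 812.5 N·m clockwise.
Wall normal N acts horizontally at the top; its moment arm is the height L sinθ = 4.45·sin51.6° = 3.487 m, counterclockwise.
Balancing moments: N × 3.487 = 1073, giving N = 308 N.
ΣFx = 0: friction at the foot balances the wall's push, so f = N_wall = 308 N.

f ≈ 308 N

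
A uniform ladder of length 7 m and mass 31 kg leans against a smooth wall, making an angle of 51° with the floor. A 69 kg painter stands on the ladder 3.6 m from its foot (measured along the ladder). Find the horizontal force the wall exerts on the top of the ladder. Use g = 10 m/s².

N_wall ≈ 413 N

About the foot of the ladder:
Ladder weight 31×10 = 310 N acts at 3.5 m along the ladder; its horizontal arm is 3.5·cos51° = 2.203 m → τ = 682.9 N·m clockwise.
Painter: 69×10 = 690 N at 3.6 m → arm 2.266 m → τ = 1564 N·m clockwise.
Wall normal N acts horizontally at the top; its moment arm is the height L sinθ = 7·sin51° = 5.44 m, counterclockwise.
For rotational equilibrium, N × 5.44 = 2247, so N = 413 N.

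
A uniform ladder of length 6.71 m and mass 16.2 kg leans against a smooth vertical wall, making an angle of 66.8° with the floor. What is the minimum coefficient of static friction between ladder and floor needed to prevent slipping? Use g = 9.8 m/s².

Sum moments about the foot of the ladder (the floor normal and friction both act there and drop out).
Ladder weight 16.2×9.8 = 158.8 N acts at 3.355 m along the ladder; its horizontal arm is 3.355·cos66.8° = 1.322 m → τ = 209.9 N·m clockwise.
Wall normal N acts horizontally at the top; its moment arm is the height L sinθ = 6.71·sin66.8° = 6.167 m, counterclockwise.
Στ = 0 ⇒ N × 6.167 = 209.9 ⇒ N = 34.04 N.
ΣFx = 0 ⇒ f = N_wall = 34.04 N. ΣFy = 0 ⇒ N_floor = 158.8 N.
μ_min = f / N_floor = 34.04 / 158.8 = 0.214.

μ_min ≈ 0.214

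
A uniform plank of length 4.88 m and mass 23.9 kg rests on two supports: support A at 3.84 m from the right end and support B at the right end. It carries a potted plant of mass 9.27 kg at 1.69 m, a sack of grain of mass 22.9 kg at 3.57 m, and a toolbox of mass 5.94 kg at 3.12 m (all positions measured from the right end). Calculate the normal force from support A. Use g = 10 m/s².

Choose support B as the axis so its reaction then has zero moment arm.
Beam weight: 23.9 × 10 = 239 N down at 2.44 m → arm 2.44 m, τ = 239 × 2.44 = 583.2 N·m counterclockwise.
Potted plant: 9.27 × 10 = 92.7 N down at 1.69 m → arm 1.69 m, τ = 92.7 × 1.69 = 156.7 N·m counterclockwise.
Sack of grain: 22.9 × 10 = 229 N down at 3.57 m → arm 3.57 m, τ = 229 × 3.57 = 817.5 N·m counterclockwise.
Toolbox: 5.94 × 10 = 59.4 N down at 3.12 m → arm 3.12 m, τ = 59.4 × 3.12 = 185.3 N·m counterclockwise.
Net load moment about support B = 1743 N·m counterclockwise.
Reaction R at support A is upward at 3.84 m, arm 3.84 m → moment R × 3.84 clockwise.
Στ = 0 ⇒ R × 3.84 = 1743 ⇒ R = 454 N.

R_A ≈ 454 N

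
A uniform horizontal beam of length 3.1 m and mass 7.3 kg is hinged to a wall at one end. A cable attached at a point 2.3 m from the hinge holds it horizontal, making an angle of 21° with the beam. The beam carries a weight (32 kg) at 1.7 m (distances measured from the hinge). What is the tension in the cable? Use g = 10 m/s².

T ≈ 797 N

Taking torques about the hinge:
Beam weight: 7.3 × 10 = 73 N down at 1.55 m → arm 1.55 m, τ = 73 × 1.55 = 113.2 N·m clockwise.
Weight: 32 × 10 = 320 N down at 1.7 m → arm 1.7 m, τ = 320 × 1.7 = 544 N·m clockwise.
Total clockwise load moment = 657.2 N·m.
The cable tension T acts at 2.3 m; only its component perpendicular to the beam, T sinθ, produces torque. sin 21° = 0.3584.
For rotational equilibrium, T × 2.3 × 0.3584 = 657.2, so T = 657.2 / 0.8243 = 797 N.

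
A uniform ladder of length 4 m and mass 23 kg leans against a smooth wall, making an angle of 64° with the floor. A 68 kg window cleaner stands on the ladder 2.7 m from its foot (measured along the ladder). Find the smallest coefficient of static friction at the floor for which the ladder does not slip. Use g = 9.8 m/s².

Taking torques about the foot of the ladder:
Ladder weight 23×9.8 = 225.4 N acts at 2 m along the ladder; its horizontal arm is 2·cos64° = 0.8767 m → τ = 197.6 N·m clockwise.
Window cleaner: 68×9.8 = 666.4 N at 2.7 m → arm 1.184 m → τ = 789 N·m clockwise.
Wall normal N acts horizontally at the top; its moment arm is the height L sinθ = 4·sin64° = 3.595 m, counterclockwise.
Setting net torque to zero: N × 3.595 = 986.6 → N = 274.4 N.
ΣFx = 0 ⇒ f = N_wall = 274.4 N. ΣFy = 0 ⇒ N_floor = 891.8 N.
μ_min = f / N_floor = 274.4 / 891.8 = 0.308.

μ_min ≈ 0.308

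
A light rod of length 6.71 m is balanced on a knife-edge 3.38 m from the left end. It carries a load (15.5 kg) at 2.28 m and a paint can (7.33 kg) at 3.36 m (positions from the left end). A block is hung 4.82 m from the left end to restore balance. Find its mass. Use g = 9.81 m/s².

Choose the knife-edge (at 3.38 m from the left end) as the axis so the support reaction has zero arm there.
Load: 15.5 × 9.81 = 152.1 N down at 2.28 m → arm 1.1 m, τ = 152.1 × 1.1 = 167.3 N·m counterclockwise.
Paint can: 7.33 × 9.81 = 71.91 N down at 3.36 m → arm 0.02 m, τ = 71.91 × 0.02 = 1.438 N·m counterclockwise.
Net moment of known loads = 168.7 N·m counterclockwise.
An unknown mass m at 4.82 m has arm 1.44 m; its moment is m·g·1.44 clockwise.
Balancing moments: m × 9.81 × 1.44 = 168.7, giving m = 168.7 / (9.81 × 1.44) = 11.9 kg.

m ≈ 11.9 kg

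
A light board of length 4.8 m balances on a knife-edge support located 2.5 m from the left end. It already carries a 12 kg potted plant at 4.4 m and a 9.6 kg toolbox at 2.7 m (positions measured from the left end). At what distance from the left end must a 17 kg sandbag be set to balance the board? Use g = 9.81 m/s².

Taking torques about the knife-edge support (at 2.5 m from the left end):
Potted plant: 12 × 9.81 = 117.7 N down at 4.4 m → arm 1.9 m, τ = 117.7 × 1.9 = 223.6 N·m clockwise.
Toolbox: 9.6 × 9.81 = 94.18 N down at 2.7 m → arm 0.2 m, τ = 94.18 × 0.2 = 18.84 N·m clockwise.
Net moment of existing loads = 242.4 N·m clockwise.
The sandbag weighs 17 × 9.81 = 166.8 N and must supply an equal counterclockwise moment, so its lever arm about the knife-edge support is 242.4 / 166.8 = 1.45 m.
That puts it at 2.5 − 1.45 = 1.05 m from the left end.

x ≈ 1.05 m from the left end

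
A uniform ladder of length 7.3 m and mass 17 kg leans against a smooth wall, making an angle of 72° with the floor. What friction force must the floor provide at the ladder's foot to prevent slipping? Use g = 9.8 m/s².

f ≈ 27.1 N

Choose the foot of the ladder as the axis so the floor normal and friction both act there and drop out.
Ladder weight 17×9.8 = 166.6 N acts at 3.65 m along the ladder; its horizontal arm is 3.65·cos72° = 1.128 m → τ = 187.9 N·m clockwise.
Wall normal N acts horizontally at the top; its moment arm is the height L sinθ = 7.3·sin72° = 6.943 m, counterclockwise.
Setting net torque to zero: N × 6.943 = 187.9 → N = 27.1 N.
ΣFx = 0: friction at the foot balances the wall's push, so f = N_wall = 27.1 N.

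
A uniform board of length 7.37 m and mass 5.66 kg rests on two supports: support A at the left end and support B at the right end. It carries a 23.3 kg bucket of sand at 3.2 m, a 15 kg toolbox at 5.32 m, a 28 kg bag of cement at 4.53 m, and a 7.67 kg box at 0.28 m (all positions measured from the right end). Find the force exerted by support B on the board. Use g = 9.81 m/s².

Choose support A as the axis so its reaction then has zero moment arm.
Beam weight: 5.66 × 9.81 = 55.52 N down at 3.685 m → arm 3.685 m, τ = 55.52 × 3.685 = 204.6 N·m clockwise.
Bucket of sand: 23.3 × 9.81 = 228.6 N down at 3.2 m → arm 4.17 m, τ = 228.6 × 4.17 = 953.3 N·m clockwise.
Toolbox: 15 × 9.81 = 147.2 N down at 5.32 m → arm 2.05 m, τ = 147.2 × 2.05 = 301.8 N·m clockwise.
Bag of cement: 28 × 9.81 = 274.7 N down at 4.53 m → arm 2.84 m, τ = 274.7 × 2.84 = 780.1 N·m clockwise.
Box: 7.67 × 9.81 = 75.24 N down at 0.28 m → arm 7.09 m, τ = 75.24 × 7.09 = 533.5 N·m clockwise.
Net load moment about support A = 2773 N·m clockwise.
Reaction R at support B is upward at 0 m, arm 7.37 m → moment R × 7.37 counterclockwise.
Setting net torque to zero: R × 7.37 = 2773 → R = 376 N.

R_B ≈ 376 N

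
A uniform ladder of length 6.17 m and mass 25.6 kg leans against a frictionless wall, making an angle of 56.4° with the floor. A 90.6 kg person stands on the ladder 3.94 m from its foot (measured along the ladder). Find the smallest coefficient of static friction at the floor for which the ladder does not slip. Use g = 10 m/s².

μ_min ≈ 0.404

Sum moments about the foot of the ladder (the floor normal and friction both act there and drop out).
Ladder weight 25.6×10 = 256 N acts at 3.085 m along the ladder; its horizontal arm is 3.085·cos56.4° = 1.707 m → τ = 437 N·m clockwise.
Person: 90.6×10 = 906 N at 3.94 m → arm 2.18 m → τ = 1975 N·m clockwise.
Wall normal N acts horizontally at the top; its moment arm is the height L sinθ = 6.17·sin56.4° = 5.139 m, counterclockwise.
Balancing moments: N × 5.139 = 2412, giving N = 469.4 N.
ΣFx = 0 ⇒ f = N_wall = 469.4 N. ΣFy = 0 ⇒ N_floor = 1162 N.
μ_min = f / N_floor = 469.4 / 1162 = 0.404.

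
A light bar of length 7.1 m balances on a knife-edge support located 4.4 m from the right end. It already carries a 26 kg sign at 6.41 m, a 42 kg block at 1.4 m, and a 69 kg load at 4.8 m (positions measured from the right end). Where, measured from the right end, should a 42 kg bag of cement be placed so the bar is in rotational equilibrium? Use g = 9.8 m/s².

About the knife-edge support (at 4.4 m from the right end):
Sign: 26 × 9.8 = 254.8 N down at 6.41 m → arm 2.01 m, τ = 254.8 × 2.01 = 512.1 N·m counterclockwise.
Block: 42 × 9.8 = 411.6 N down at 1.4 m → arm 3 m, τ = 411.6 × 3 = 1235 N·m clockwise.
Load: 69 × 9.8 = 676.2 N down at 4.8 m → arm 0.4 m, τ = 676.2 × 0.4 = 270.5 N·m counterclockwise.
Net moment of existing loads = 452.4 N·m clockwise.
The bag of cement weighs 42 × 9.8 = 411.6 N and must supply an equal counterclockwise moment, so its lever arm about the knife-edge support is 452.4 / 411.6 = 1.1 m.
That puts it at 4.4 + 1.1 = 5.5 m from the right end.

x ≈ 5.5 m from the right end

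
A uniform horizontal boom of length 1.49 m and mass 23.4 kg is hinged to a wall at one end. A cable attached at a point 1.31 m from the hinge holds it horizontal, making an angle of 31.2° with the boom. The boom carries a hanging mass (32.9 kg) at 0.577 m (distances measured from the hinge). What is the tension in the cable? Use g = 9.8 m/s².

Taking torques about the hinge:
Beam weight: 23.4 × 9.8 = 229.3 N down at 0.745 m → arm 0.745 m, τ = 229.3 × 0.745 = 170.8 N·m clockwise.
Hanging mass: 32.9 × 9.8 = 322.4 N down at 0.577 m → arm 0.577 m, τ = 322.4 × 0.577 = 186 N·m clockwise.
Total clockwise load moment = 356.8 N·m.
The cable tension T acts at 1.31 m; only its component perpendicular to the boom, T sinθ, produces torque. sin 31.2° = 0.518.
Στ = 0 ⇒ T × 1.31 × 0.518 = 356.8 ⇒ T = 356.8 / 0.6786 = 526 N.

T ≈ 526 N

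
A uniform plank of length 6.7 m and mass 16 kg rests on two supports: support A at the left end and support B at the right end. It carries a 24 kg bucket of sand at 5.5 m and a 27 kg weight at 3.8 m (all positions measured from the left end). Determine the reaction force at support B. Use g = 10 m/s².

R_B ≈ 430 N

Taking torques about support A:
Beam weight: 16 × 10 = 160 N down at 3.35 m → arm 3.35 m, τ = 160 × 3.35 = 536 N·m clockwise.
Bucket of sand: 24 × 10 = 240 N down at 5.5 m → arm 5.5 m, τ = 240 × 5.5 = 1320 N·m clockwise.
Weight: 27 × 10 = 270 N down at 3.8 m → arm 3.8 m, τ = 270 × 3.8 = 1026 N·m clockwise.
Net load moment about support A = 2882 N·m clockwise.
Reaction R at support B is upward at 6.7 m, arm 6.7 m → moment R × 6.7 counterclockwise.
Setting net torque to zero: R × 6.7 = 2882 → R = 430 N.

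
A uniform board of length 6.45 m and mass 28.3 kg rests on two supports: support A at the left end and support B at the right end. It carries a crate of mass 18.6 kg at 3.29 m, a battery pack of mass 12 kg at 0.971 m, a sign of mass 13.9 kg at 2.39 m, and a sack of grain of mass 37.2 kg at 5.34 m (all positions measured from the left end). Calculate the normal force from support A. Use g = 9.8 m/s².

R_A ≈ 476 N

About support B:
Beam weight: 28.3 × 9.8 = 277.3 N down at 3.225 m → arm 3.225 m, τ = 277.3 × 3.225 = 894.3 N·m counterclockwise.
Crate: 18.6 × 9.8 = 182.3 N down at 3.29 m → arm 3.16 m, τ = 182.3 × 3.16 = 576.1 N·m counterclockwise.
Battery pack: 12 × 9.8 = 117.6 N down at 0.971 m → arm 5.479 m, τ = 117.6 × 5.479 = 644.3 N·m counterclockwise.
Sign: 13.9 × 9.8 = 136.2 N down at 2.39 m → arm 4.06 m, τ = 136.2 × 4.06 = 553 N·m counterclockwise.
Sack of grain: 37.2 × 9.8 = 364.6 N down at 5.34 m → arm 1.11 m, τ = 364.6 × 1.11 = 404.7 N·m counterclockwise.
Net load moment about support B = 3072 N·m counterclockwise.
Reaction R at support A is upward at 0 m, arm 6.45 m → moment R × 6.45 clockwise.
Στ = 0 ⇒ R × 6.45 = 3072 ⇒ R = 476 N.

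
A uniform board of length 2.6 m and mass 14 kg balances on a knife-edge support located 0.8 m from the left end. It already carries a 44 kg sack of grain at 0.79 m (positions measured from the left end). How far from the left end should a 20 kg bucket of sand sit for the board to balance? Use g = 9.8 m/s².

Sum moments about the knife-edge support (at 0.8 m from the left end) (the support reaction has zero arm there).
Beam weight: 14 × 9.8 = 137.2 N down at 1.3 m → arm 0.5 m, τ = 137.2 × 0.5 = 68.6 N·m clockwise.
Sack of grain: 44 × 9.8 = 431.2 N down at 0.79 m → arm 0.01 m, τ = 431.2 × 0.01 = 4.312 N·m counterclockwise.
Net moment of existing loads = 64.29 N·m clockwise.
The bucket of sand weighs 20 × 9.8 = 196 N and must supply an equal counterclockwise moment, so its lever arm about the knife-edge support is 64.29 / 196 = 0.328 m.
That puts it at 0.8 − 0.328 = 0.472 m from the left end.

x ≈ 0.472 m from the left end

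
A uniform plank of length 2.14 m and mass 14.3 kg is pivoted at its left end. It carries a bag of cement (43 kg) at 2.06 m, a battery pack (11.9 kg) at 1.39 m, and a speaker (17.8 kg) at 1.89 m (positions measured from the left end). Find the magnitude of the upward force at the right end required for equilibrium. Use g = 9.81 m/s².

F ≈ 706 N

Take moments about the left end.
Beam weight: 14.3 × 9.81 = 140.3 N down at 1.07 m → arm 1.07 m, τ = 140.3 × 1.07 = 150.1 N·m clockwise.
Bag of cement: 43 × 9.81 = 421.8 N down at 2.06 m → arm 2.06 m, τ = 421.8 × 2.06 = 868.9 N·m clockwise.
Battery pack: 11.9 × 9.81 = 116.7 N down at 1.39 m → arm 1.39 m, τ = 116.7 × 1.39 = 162.2 N·m clockwise.
Speaker: 17.8 × 9.81 = 174.6 N down at 1.89 m → arm 1.89 m, τ = 174.6 × 1.89 = 330 N·m clockwise.
Net moment of the loads = 1511 N·m clockwise.
The upward force F acts at the right end, arm 2.14 m, giving F × 2.14 counterclockwise.
Balancing moments: F × 2.14 = 1511, giving F = 1511 / 2.14 = 706 N.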